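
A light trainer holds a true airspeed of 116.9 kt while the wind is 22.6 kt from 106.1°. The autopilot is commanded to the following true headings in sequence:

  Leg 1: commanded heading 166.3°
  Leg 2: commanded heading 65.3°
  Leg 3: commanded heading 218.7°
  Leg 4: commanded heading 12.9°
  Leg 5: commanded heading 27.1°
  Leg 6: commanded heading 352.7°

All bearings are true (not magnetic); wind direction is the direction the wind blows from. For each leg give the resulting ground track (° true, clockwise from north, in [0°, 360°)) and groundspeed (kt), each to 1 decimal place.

Leg 1: track=176.8°, groundspeed=107.5 kt
Leg 2: track=56.9°, groundspeed=100.9 kt
Leg 3: track=228.1°, groundspeed=127.3 kt
Leg 4: track=2.1°, groundspeed=120.3 kt
Leg 5: track=16.0°, groundspeed=114.8 kt
Leg 6: track=343.3°, groundspeed=127.6 kt

Leg 1: heading 166.3°; drift +10.5° → track 176.8°, groundspeed 107.5 kt
Leg 2: heading 65.3°; drift -8.4° → track 56.9°, groundspeed 100.9 kt
Leg 3: heading 218.7°; drift +9.4° → track 228.1°, groundspeed 127.3 kt
Leg 4: heading 12.9°; drift -10.8° → track 2.1°, groundspeed 120.3 kt
Leg 5: heading 27.1°; drift -11.1° → track 16.0°, groundspeed 114.8 kt
Leg 6: heading 352.7°; drift -9.4° → track 343.3°, groundspeed 127.6 kt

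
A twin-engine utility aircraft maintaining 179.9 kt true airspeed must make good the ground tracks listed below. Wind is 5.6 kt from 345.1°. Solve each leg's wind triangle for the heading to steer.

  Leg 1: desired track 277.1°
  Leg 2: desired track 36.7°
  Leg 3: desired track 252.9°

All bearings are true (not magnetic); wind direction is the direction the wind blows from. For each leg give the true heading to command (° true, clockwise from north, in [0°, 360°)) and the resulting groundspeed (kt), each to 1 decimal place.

Leg 1: desired track 277.1°; wind correction +1.7° → command heading 278.8°, groundspeed 177.7 kt
Leg 2: desired track 36.7°; wind correction -1.4° → command heading 35.3°, groundspeed 176.4 kt
Leg 3: desired track 252.9°; wind correction +1.8° → command heading 254.7°, groundspeed 180.0 kt

Leg 1: heading=278.8°, groundspeed=177.7 kt
Leg 2: heading=35.3°, groundspeed=176.4 kt
Leg 3: heading=254.7°, groundspeed=180.0 kt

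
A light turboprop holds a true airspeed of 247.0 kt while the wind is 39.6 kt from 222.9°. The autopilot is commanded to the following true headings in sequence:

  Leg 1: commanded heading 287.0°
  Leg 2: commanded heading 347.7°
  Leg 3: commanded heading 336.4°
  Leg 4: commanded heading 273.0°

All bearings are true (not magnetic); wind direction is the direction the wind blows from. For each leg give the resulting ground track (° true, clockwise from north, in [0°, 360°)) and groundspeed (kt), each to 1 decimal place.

Leg 1: heading 287.0°; drift +8.8° → track 295.8°, groundspeed 232.4 kt
Leg 2: heading 347.7°; drift +6.9° → track 354.6°, groundspeed 271.6 kt
Leg 3: heading 336.4°; drift +7.9° → track 344.3°, groundspeed 265.3 kt
Leg 4: heading 273.0°; drift +7.8° → track 280.8°, groundspeed 223.7 kt

Leg 1: track=295.8°, groundspeed=232.4 kt
Leg 2: track=354.6°, groundspeed=271.6 kt
Leg 3: track=344.3°, groundspeed=265.3 kt
Leg 4: track=280.8°, groundspeed=223.7 kt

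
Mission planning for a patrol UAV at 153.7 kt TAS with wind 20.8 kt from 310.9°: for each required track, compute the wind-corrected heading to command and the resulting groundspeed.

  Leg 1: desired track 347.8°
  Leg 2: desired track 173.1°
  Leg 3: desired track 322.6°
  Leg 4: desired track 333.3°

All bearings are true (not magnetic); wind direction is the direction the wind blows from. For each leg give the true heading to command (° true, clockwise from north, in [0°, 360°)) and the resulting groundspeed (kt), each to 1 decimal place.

Leg 1: heading=343.1°, groundspeed=136.6 kt
Leg 2: heading=178.3°, groundspeed=168.5 kt
Leg 3: heading=321.0°, groundspeed=133.3 kt
Leg 4: heading=330.3°, groundspeed=134.3 kt

Leg 1: desired track 347.8°; wind correction -4.7° → command heading 343.1°, groundspeed 136.6 kt
Leg 2: desired track 173.1°; wind correction +5.2° → command heading 178.3°, groundspeed 168.5 kt
Leg 3: desired track 322.6°; wind correction -1.6° → command heading 321.0°, groundspeed 133.3 kt
Leg 4: desired track 333.3°; wind correction -3.0° → command heading 330.3°, groundspeed 134.3 kt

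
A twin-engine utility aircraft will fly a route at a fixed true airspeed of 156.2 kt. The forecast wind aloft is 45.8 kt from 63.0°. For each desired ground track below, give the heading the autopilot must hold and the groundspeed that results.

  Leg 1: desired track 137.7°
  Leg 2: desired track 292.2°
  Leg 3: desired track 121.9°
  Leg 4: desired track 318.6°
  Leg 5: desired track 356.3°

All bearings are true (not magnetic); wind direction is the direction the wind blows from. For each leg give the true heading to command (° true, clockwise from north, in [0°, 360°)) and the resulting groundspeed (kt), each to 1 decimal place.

Leg 1: heading=121.3°, groundspeed=137.7 kt
Leg 2: heading=305.0°, groundspeed=182.2 kt
Leg 3: heading=107.4°, groundspeed=127.5 kt
Leg 4: heading=335.1°, groundspeed=161.2 kt
Leg 5: heading=11.9°, groundspeed=132.3 kt

Leg 1: desired track 137.7°; wind correction -16.4° → command heading 121.3°, groundspeed 137.7 kt
Leg 2: desired track 292.2°; wind correction +12.8° → command heading 305.0°, groundspeed 182.2 kt
Leg 3: desired track 121.9°; wind correction -14.5° → command heading 107.4°, groundspeed 127.5 kt
Leg 4: desired track 318.6°; wind correction +16.5° → command heading 335.1°, groundspeed 161.2 kt
Leg 5: desired track 356.3°; wind correction +15.6° → command heading 11.9°, groundspeed 132.3 kt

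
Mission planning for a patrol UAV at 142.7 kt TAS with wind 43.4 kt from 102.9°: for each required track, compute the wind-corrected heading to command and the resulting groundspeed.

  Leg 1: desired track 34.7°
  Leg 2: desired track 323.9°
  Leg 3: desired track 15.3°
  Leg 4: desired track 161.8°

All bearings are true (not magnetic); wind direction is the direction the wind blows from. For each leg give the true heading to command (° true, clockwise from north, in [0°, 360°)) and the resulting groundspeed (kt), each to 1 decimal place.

Leg 1: desired track 34.7°; wind correction +16.4° → command heading 51.1°, groundspeed 120.8 kt
Leg 2: desired track 323.9°; wind correction +11.5° → command heading 335.4°, groundspeed 172.6 kt
Leg 3: desired track 15.3°; wind correction +17.7° → command heading 33.0°, groundspeed 134.1 kt
Leg 4: desired track 161.8°; wind correction -15.1° → command heading 146.7°, groundspeed 115.4 kt

Leg 1: heading=51.1°, groundspeed=120.8 kt
Leg 2: heading=335.4°, groundspeed=172.6 kt
Leg 3: heading=33.0°, groundspeed=134.1 kt
Leg 4: heading=146.7°, groundspeed=115.4 kt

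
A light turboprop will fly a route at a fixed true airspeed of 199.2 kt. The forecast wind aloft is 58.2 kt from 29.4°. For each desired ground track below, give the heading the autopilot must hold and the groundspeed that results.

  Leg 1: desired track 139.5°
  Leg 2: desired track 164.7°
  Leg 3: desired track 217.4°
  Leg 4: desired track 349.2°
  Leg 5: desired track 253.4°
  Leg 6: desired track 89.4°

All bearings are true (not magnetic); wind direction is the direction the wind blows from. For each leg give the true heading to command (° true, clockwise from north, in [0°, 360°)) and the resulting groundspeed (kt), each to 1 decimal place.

Leg 1: desired track 139.5°; wind correction -15.9° → command heading 123.6°, groundspeed 211.6 kt
Leg 2: desired track 164.7°; wind correction -11.9° → command heading 152.8°, groundspeed 236.3 kt
Leg 3: desired track 217.4°; wind correction +2.3° → command heading 219.7°, groundspeed 256.7 kt
Leg 4: desired track 349.2°; wind correction +10.9° → command heading 0.1°, groundspeed 151.2 kt
Leg 5: desired track 253.4°; wind correction +11.7° → command heading 265.1°, groundspeed 236.9 kt
Leg 6: desired track 89.4°; wind correction -14.7° → command heading 74.7°, groundspeed 163.6 kt

Leg 1: heading=123.6°, groundspeed=211.6 kt
Leg 2: heading=152.8°, groundspeed=236.3 kt
Leg 3: heading=219.7°, groundspeed=256.7 kt
Leg 4: heading=0.1°, groundspeed=151.2 kt
Leg 5: heading=265.1°, groundspeed=236.9 kt
Leg 6: heading=74.7°, groundspeed=163.6 kt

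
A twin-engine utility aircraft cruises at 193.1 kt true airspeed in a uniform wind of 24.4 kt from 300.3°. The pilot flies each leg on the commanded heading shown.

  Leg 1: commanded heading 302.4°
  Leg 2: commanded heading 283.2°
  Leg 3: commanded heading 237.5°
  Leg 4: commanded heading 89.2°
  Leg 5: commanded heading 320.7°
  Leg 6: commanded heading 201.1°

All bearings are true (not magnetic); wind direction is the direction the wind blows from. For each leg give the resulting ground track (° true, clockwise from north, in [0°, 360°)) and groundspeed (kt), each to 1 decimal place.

Leg 1: track=302.7°, groundspeed=168.7 kt
Leg 2: track=280.8°, groundspeed=169.9 kt
Leg 3: track=230.7°, groundspeed=183.2 kt
Leg 4: track=92.6°, groundspeed=214.4 kt
Leg 5: track=323.6°, groundspeed=170.4 kt
Leg 6: track=194.1°, groundspeed=198.5 kt

Leg 1: heading 302.4°; drift +0.3° → track 302.7°, groundspeed 168.7 kt
Leg 2: heading 283.2°; drift -2.4° → track 280.8°, groundspeed 169.9 kt
Leg 3: heading 237.5°; drift -6.8° → track 230.7°, groundspeed 183.2 kt
Leg 4: heading 89.2°; drift +3.4° → track 92.6°, groundspeed 214.4 kt
Leg 5: heading 320.7°; drift +2.9° → track 323.6°, groundspeed 170.4 kt
Leg 6: heading 201.1°; drift -7.0° → track 194.1°, groundspeed 198.5 kt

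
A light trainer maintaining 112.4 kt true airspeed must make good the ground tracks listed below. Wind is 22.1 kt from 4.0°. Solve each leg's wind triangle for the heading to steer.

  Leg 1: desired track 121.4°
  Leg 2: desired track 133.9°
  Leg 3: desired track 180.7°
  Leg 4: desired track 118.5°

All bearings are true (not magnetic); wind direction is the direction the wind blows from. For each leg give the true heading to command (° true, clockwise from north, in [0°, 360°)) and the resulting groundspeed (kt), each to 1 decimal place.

Leg 1: desired track 121.4°; wind correction -10.1° → command heading 111.3°, groundspeed 120.8 kt
Leg 2: desired track 133.9°; wind correction -8.7° → command heading 125.2°, groundspeed 125.3 kt
Leg 3: desired track 180.7°; wind correction -0.6° → command heading 180.1°, groundspeed 134.5 kt
Leg 4: desired track 118.5°; wind correction -10.3° → command heading 108.2°, groundspeed 119.8 kt

Leg 1: heading=111.3°, groundspeed=120.8 kt
Leg 2: heading=125.2°, groundspeed=125.3 kt
Leg 3: heading=180.1°, groundspeed=134.5 kt
Leg 4: heading=108.2°, groundspeed=119.8 kt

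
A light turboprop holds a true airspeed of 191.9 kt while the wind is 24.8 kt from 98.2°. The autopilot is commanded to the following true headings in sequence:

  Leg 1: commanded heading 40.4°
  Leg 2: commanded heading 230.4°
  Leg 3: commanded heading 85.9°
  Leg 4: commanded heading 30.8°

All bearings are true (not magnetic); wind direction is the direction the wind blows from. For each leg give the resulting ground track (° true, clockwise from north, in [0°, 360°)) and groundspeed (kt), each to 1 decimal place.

Leg 1: track=33.7°, groundspeed=179.9 kt
Leg 2: track=235.4°, groundspeed=209.4 kt
Leg 3: track=84.1°, groundspeed=167.8 kt
Leg 4: track=23.6°, groundspeed=183.8 kt

Leg 1: heading 40.4°; drift -6.7° → track 33.7°, groundspeed 179.9 kt
Leg 2: heading 230.4°; drift +5.0° → track 235.4°, groundspeed 209.4 kt
Leg 3: heading 85.9°; drift -1.8° → track 84.1°, groundspeed 167.8 kt
Leg 4: heading 30.8°; drift -7.2° → track 23.6°, groundspeed 183.8 kt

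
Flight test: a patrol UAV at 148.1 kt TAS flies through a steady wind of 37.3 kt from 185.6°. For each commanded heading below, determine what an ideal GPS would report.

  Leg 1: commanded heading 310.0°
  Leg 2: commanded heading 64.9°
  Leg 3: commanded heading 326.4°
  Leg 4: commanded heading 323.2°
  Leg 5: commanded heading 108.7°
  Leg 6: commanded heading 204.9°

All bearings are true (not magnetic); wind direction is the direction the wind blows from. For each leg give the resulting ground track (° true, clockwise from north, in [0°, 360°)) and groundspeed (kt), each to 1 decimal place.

Leg 1: heading 310.0°; drift +10.3° → track 320.3°, groundspeed 171.9 kt
Leg 2: heading 64.9°; drift -10.9° → track 54.0°, groundspeed 170.2 kt
Leg 3: heading 326.4°; drift +7.6° → track 334.0°, groundspeed 178.6 kt
Leg 4: heading 323.2°; drift +8.1° → track 331.3°, groundspeed 177.4 kt
Leg 5: heading 108.7°; drift -14.6° → track 94.1°, groundspeed 144.3 kt
Leg 6: heading 204.9°; drift +6.2° → track 211.1°, groundspeed 113.6 kt

Leg 1: track=320.3°, groundspeed=171.9 kt
Leg 2: track=54.0°, groundspeed=170.2 kt
Leg 3: track=334.0°, groundspeed=178.6 kt
Leg 4: track=331.3°, groundspeed=177.4 kt
Leg 5: track=94.1°, groundspeed=144.3 kt
Leg 6: track=211.1°, groundspeed=113.6 kt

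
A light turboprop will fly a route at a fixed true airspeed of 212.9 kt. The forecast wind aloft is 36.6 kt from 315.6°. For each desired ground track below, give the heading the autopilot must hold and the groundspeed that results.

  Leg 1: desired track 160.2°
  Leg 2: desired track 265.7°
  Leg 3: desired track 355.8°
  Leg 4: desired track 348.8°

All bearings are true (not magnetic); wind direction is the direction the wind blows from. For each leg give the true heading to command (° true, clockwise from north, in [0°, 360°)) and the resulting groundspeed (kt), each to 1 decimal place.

Leg 1: heading=164.3°, groundspeed=245.6 kt
Leg 2: heading=273.3°, groundspeed=187.5 kt
Leg 3: heading=349.4°, groundspeed=183.6 kt
Leg 4: heading=343.4°, groundspeed=181.3 kt

Leg 1: desired track 160.2°; wind correction +4.1° → command heading 164.3°, groundspeed 245.6 kt
Leg 2: desired track 265.7°; wind correction +7.6° → command heading 273.3°, groundspeed 187.5 kt
Leg 3: desired track 355.8°; wind correction -6.4° → command heading 349.4°, groundspeed 183.6 kt
Leg 4: desired track 348.8°; wind correction -5.4° → command heading 343.4°, groundspeed 181.3 kt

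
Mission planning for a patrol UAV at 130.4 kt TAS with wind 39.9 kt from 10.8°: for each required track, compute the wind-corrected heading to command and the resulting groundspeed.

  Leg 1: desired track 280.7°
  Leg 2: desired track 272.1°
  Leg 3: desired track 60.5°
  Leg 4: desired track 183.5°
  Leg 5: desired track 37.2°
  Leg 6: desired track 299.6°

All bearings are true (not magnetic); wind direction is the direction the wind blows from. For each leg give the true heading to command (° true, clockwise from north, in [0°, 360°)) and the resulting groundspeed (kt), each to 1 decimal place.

Leg 1: heading=298.5°, groundspeed=124.2 kt
Leg 2: heading=289.7°, groundspeed=130.3 kt
Leg 3: heading=47.0°, groundspeed=101.0 kt
Leg 4: heading=181.3°, groundspeed=169.9 kt
Leg 5: heading=29.4°, groundspeed=93.4 kt
Leg 6: heading=316.4°, groundspeed=112.0 kt

Leg 1: desired track 280.7°; wind correction +17.8° → command heading 298.5°, groundspeed 124.2 kt
Leg 2: desired track 272.1°; wind correction +17.6° → command heading 289.7°, groundspeed 130.3 kt
Leg 3: desired track 60.5°; wind correction -13.5° → command heading 47.0°, groundspeed 101.0 kt
Leg 4: desired track 183.5°; wind correction -2.2° → command heading 181.3°, groundspeed 169.9 kt
Leg 5: desired track 37.2°; wind correction -7.8° → command heading 29.4°, groundspeed 93.4 kt
Leg 6: desired track 299.6°; wind correction +16.8° → command heading 316.4°, groundspeed 112.0 kt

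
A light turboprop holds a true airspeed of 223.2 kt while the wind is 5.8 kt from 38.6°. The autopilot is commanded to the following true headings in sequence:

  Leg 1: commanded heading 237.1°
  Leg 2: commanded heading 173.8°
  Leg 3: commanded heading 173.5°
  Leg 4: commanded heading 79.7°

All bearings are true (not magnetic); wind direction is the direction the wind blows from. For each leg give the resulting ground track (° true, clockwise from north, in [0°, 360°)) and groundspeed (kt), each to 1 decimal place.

Leg 1: track=236.6°, groundspeed=228.7 kt
Leg 2: track=174.8°, groundspeed=227.4 kt
Leg 3: track=174.5°, groundspeed=227.3 kt
Leg 4: track=80.7°, groundspeed=218.9 kt

Leg 1: heading 237.1°; drift -0.5° → track 236.6°, groundspeed 228.7 kt
Leg 2: heading 173.8°; drift +1.0° → track 174.8°, groundspeed 227.4 kt
Leg 3: heading 173.5°; drift +1.0° → track 174.5°, groundspeed 227.3 kt
Leg 4: heading 79.7°; drift +1.0° → track 80.7°, groundspeed 218.9 kt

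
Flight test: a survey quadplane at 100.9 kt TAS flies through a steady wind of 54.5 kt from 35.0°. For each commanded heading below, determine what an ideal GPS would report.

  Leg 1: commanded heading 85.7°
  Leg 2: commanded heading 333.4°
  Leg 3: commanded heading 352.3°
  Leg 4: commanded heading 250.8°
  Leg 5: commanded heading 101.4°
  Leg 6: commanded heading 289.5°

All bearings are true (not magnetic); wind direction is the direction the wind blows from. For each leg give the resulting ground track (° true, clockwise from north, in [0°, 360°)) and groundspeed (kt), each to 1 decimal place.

Leg 1: track=118.1°, groundspeed=78.6 kt
Leg 2: track=300.8°, groundspeed=89.0 kt
Leg 3: track=321.0°, groundspeed=71.2 kt
Leg 4: track=238.4°, groundspeed=148.6 kt
Leg 5: track=133.7°, groundspeed=93.5 kt
Leg 6: track=265.0°, groundspeed=126.8 kt

Leg 1: heading 85.7°; drift +32.4° → track 118.1°, groundspeed 78.6 kt
Leg 2: heading 333.4°; drift -32.6° → track 300.8°, groundspeed 89.0 kt
Leg 3: heading 352.3°; drift -31.3° → track 321.0°, groundspeed 71.2 kt
Leg 4: heading 250.8°; drift -12.4° → track 238.4°, groundspeed 148.6 kt
Leg 5: heading 101.4°; drift +32.3° → track 133.7°, groundspeed 93.5 kt
Leg 6: heading 289.5°; drift -24.5° → track 265.0°, groundspeed 126.8 kt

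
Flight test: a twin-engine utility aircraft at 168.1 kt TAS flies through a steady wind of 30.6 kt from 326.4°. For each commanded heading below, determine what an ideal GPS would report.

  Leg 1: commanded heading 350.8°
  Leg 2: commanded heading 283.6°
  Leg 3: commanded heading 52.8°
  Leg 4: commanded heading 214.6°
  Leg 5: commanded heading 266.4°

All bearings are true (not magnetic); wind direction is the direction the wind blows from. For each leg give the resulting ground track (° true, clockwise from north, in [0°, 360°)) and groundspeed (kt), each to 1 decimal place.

Leg 1: track=356.0°, groundspeed=140.8 kt
Leg 2: track=275.5°, groundspeed=147.1 kt
Leg 3: track=63.2°, groundspeed=169.0 kt
Leg 4: track=205.6°, groundspeed=181.7 kt
Leg 5: track=256.6°, groundspeed=155.1 kt

Leg 1: heading 350.8°; drift +5.2° → track 356.0°, groundspeed 140.8 kt
Leg 2: heading 283.6°; drift -8.1° → track 275.5°, groundspeed 147.1 kt
Leg 3: heading 52.8°; drift +10.4° → track 63.2°, groundspeed 169.0 kt
Leg 4: heading 214.6°; drift -9.0° → track 205.6°, groundspeed 181.7 kt
Leg 5: heading 266.4°; drift -9.8° → track 256.6°, groundspeed 155.1 kt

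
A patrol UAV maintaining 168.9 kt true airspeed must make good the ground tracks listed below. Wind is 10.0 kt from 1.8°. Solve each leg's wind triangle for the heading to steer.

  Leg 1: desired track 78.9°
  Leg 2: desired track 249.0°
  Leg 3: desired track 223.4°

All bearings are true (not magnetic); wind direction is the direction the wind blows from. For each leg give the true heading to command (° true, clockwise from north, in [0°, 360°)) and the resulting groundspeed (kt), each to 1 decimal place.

Leg 1: heading=75.6°, groundspeed=166.4 kt
Leg 2: heading=252.1°, groundspeed=172.5 kt
Leg 3: heading=225.7°, groundspeed=176.2 kt

Leg 1: desired track 78.9°; wind correction -3.3° → command heading 75.6°, groundspeed 166.4 kt
Leg 2: desired track 249.0°; wind correction +3.1° → command heading 252.1°, groundspeed 172.5 kt
Leg 3: desired track 223.4°; wind correction +2.3° → command heading 225.7°, groundspeed 176.2 kt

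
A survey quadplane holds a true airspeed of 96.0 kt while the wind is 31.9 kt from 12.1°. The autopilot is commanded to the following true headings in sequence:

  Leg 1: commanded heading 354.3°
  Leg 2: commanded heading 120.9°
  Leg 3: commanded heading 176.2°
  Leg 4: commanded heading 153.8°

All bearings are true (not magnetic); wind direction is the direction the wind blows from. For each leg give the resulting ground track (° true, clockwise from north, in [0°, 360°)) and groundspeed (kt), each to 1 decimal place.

Leg 1: heading 354.3°; drift -8.5° → track 345.8°, groundspeed 66.3 kt
Leg 2: heading 120.9°; drift +15.9° → track 136.8°, groundspeed 110.5 kt
Leg 3: heading 176.2°; drift +3.9° → track 180.1°, groundspeed 127.0 kt
Leg 4: heading 153.8°; drift +9.3° → track 163.1°, groundspeed 122.6 kt

Leg 1: track=345.8°, groundspeed=66.3 kt
Leg 2: track=136.8°, groundspeed=110.5 kt
Leg 3: track=180.1°, groundspeed=127.0 kt
Leg 4: track=163.1°, groundspeed=122.6 kt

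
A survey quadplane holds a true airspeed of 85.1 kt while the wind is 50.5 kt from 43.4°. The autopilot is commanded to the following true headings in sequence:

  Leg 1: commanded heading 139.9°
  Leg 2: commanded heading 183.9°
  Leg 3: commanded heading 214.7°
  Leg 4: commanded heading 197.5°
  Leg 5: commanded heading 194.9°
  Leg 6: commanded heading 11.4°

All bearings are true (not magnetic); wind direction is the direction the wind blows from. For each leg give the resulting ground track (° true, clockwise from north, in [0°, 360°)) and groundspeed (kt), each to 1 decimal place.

Leg 1: heading 139.9°; drift +28.9° → track 168.8°, groundspeed 103.8 kt
Leg 2: heading 183.9°; drift +14.5° → track 198.4°, groundspeed 128.2 kt
Leg 3: heading 214.7°; drift +3.2° → track 217.9°, groundspeed 135.2 kt
Leg 4: heading 197.5°; drift +9.6° → track 207.1°, groundspeed 132.4 kt
Leg 5: heading 194.9°; drift +10.5° → track 205.4°, groundspeed 131.7 kt
Leg 6: heading 11.4°; drift -32.3° → track 339.1°, groundspeed 50.0 kt

Leg 1: track=168.8°, groundspeed=103.8 kt
Leg 2: track=198.4°, groundspeed=128.2 kt
Leg 3: track=217.9°, groundspeed=135.2 kt
Leg 4: track=207.1°, groundspeed=132.4 kt
Leg 5: track=205.4°, groundspeed=131.7 kt
Leg 6: track=339.1°, groundspeed=50.0 kt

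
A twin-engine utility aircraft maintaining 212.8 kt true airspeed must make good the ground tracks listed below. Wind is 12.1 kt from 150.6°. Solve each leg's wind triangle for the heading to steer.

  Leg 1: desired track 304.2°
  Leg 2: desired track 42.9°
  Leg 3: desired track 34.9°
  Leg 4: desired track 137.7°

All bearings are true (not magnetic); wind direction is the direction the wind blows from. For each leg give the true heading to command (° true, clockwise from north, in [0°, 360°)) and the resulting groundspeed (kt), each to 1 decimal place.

Leg 1: heading=302.8°, groundspeed=223.6 kt
Leg 2: heading=46.0°, groundspeed=216.2 kt
Leg 3: heading=37.8°, groundspeed=217.8 kt
Leg 4: heading=138.4°, groundspeed=201.0 kt

Leg 1: desired track 304.2°; wind correction -1.4° → command heading 302.8°, groundspeed 223.6 kt
Leg 2: desired track 42.9°; wind correction +3.1° → command heading 46.0°, groundspeed 216.2 kt
Leg 3: desired track 34.9°; wind correction +2.9° → command heading 37.8°, groundspeed 217.8 kt
Leg 4: desired track 137.7°; wind correction +0.7° → command heading 138.4°, groundspeed 201.0 kt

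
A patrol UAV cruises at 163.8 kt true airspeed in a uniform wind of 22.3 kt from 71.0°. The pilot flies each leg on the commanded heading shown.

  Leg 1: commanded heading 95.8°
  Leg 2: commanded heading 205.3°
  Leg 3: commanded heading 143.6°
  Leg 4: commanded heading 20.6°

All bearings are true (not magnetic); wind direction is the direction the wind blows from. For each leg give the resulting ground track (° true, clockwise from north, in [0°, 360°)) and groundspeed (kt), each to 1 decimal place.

Leg 1: heading 95.8°; drift +3.7° → track 99.5°, groundspeed 143.9 kt
Leg 2: heading 205.3°; drift +5.1° → track 210.4°, groundspeed 180.1 kt
Leg 3: heading 143.6°; drift +7.7° → track 151.3°, groundspeed 158.6 kt
Leg 4: heading 20.6°; drift -6.6° → track 14.0°, groundspeed 150.6 kt

Leg 1: track=99.5°, groundspeed=143.9 kt
Leg 2: track=210.4°, groundspeed=180.1 kt
Leg 3: track=151.3°, groundspeed=158.6 kt
Leg 4: track=14.0°, groundspeed=150.6 kt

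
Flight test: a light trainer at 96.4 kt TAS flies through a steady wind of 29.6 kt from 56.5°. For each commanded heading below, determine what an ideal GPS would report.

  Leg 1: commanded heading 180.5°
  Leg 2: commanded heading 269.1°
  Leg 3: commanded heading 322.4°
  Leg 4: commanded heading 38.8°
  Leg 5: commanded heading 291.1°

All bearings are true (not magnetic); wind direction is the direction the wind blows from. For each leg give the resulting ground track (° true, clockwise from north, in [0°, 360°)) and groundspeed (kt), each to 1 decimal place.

Leg 1: heading 180.5°; drift +12.3° → track 192.8°, groundspeed 115.6 kt
Leg 2: heading 269.1°; drift -7.5° → track 261.6°, groundspeed 122.4 kt
Leg 3: heading 322.4°; drift -16.7° → track 305.7°, groundspeed 102.8 kt
Leg 4: heading 38.8°; drift -7.5° → track 31.3°, groundspeed 68.8 kt
Leg 5: heading 291.1°; drift -12.0° → track 279.1°, groundspeed 116.1 kt

Leg 1: track=192.8°, groundspeed=115.6 kt
Leg 2: track=261.6°, groundspeed=122.4 kt
Leg 3: track=305.7°, groundspeed=102.8 kt
Leg 4: track=31.3°, groundspeed=68.8 kt
Leg 5: track=279.1°, groundspeed=116.1 kt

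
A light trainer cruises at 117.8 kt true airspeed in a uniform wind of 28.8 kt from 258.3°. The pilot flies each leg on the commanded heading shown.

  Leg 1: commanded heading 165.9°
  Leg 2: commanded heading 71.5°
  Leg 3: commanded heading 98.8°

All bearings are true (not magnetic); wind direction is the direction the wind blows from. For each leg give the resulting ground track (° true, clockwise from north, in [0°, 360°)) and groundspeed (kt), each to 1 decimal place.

Leg 1: track=152.3°, groundspeed=122.4 kt
Leg 2: track=72.8°, groundspeed=146.4 kt
Leg 3: track=94.8°, groundspeed=145.1 kt

Leg 1: heading 165.9°; drift -13.6° → track 152.3°, groundspeed 122.4 kt
Leg 2: heading 71.5°; drift +1.3° → track 72.8°, groundspeed 146.4 kt
Leg 3: heading 98.8°; drift -4.0° → track 94.8°, groundspeed 145.1 kt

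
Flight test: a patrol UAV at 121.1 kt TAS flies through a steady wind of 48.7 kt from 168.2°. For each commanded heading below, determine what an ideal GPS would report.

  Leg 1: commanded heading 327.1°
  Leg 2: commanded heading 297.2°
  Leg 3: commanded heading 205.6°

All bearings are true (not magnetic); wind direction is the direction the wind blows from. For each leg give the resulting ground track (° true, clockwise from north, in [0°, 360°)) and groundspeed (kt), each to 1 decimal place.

Leg 1: heading 327.1°; drift +6.0° → track 333.1°, groundspeed 167.5 kt
Leg 2: heading 297.2°; drift +14.0° → track 311.2°, groundspeed 156.4 kt
Leg 3: heading 205.6°; drift +19.7° → track 225.3°, groundspeed 87.6 kt

Leg 1: track=333.1°, groundspeed=167.5 kt
Leg 2: track=311.2°, groundspeed=156.4 kt
Leg 3: track=225.3°, groundspeed=87.6 kt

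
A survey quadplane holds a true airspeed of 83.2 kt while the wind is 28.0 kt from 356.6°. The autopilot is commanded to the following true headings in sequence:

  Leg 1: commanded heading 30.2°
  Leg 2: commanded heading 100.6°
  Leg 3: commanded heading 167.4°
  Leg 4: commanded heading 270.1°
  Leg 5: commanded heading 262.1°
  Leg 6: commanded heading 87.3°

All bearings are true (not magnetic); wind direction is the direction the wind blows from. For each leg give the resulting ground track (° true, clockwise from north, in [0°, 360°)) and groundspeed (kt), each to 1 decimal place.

Leg 1: heading 30.2°; drift +14.5° → track 44.7°, groundspeed 61.9 kt
Leg 2: heading 100.6°; drift +16.8° → track 117.4°, groundspeed 94.0 kt
Leg 3: heading 167.4°; drift +2.3° → track 169.7°, groundspeed 110.9 kt
Leg 4: heading 270.1°; drift -18.9° → track 251.2°, groundspeed 86.1 kt
Leg 5: heading 262.1°; drift -18.1° → track 244.0°, groundspeed 89.8 kt
Leg 6: heading 87.3°; drift +18.5° → track 105.8°, groundspeed 88.1 kt

Leg 1: track=44.7°, groundspeed=61.9 kt
Leg 2: track=117.4°, groundspeed=94.0 kt
Leg 3: track=169.7°, groundspeed=110.9 kt
Leg 4: track=251.2°, groundspeed=86.1 kt
Leg 5: track=244.0°, groundspeed=89.8 kt
Leg 6: track=105.8°, groundspeed=88.1 kt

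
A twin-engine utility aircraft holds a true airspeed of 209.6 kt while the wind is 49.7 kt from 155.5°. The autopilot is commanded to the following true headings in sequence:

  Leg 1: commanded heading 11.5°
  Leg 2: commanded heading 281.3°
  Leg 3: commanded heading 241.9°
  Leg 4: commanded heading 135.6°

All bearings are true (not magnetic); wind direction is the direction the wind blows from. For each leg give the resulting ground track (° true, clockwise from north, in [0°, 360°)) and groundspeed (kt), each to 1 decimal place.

Leg 1: heading 11.5°; drift -6.7° → track 4.8°, groundspeed 251.5 kt
Leg 2: heading 281.3°; drift +9.6° → track 290.9°, groundspeed 242.1 kt
Leg 3: heading 241.9°; drift +13.5° → track 255.4°, groundspeed 212.4 kt
Leg 4: heading 135.6°; drift -5.9° → track 129.7°, groundspeed 163.7 kt

Leg 1: track=4.8°, groundspeed=251.5 kt
Leg 2: track=290.9°, groundspeed=242.1 kt
Leg 3: track=255.4°, groundspeed=212.4 kt
Leg 4: track=129.7°, groundspeed=163.7 kt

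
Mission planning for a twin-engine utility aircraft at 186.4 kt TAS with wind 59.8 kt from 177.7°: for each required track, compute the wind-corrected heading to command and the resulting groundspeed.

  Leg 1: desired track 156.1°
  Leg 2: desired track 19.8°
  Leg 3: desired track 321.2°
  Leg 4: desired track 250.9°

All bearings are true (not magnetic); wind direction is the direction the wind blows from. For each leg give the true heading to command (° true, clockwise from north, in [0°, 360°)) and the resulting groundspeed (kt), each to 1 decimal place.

Leg 1: heading=162.9°, groundspeed=129.5 kt
Leg 2: heading=26.7°, groundspeed=240.4 kt
Leg 3: heading=310.2°, groundspeed=231.0 kt
Leg 4: heading=233.0°, groundspeed=160.1 kt

Leg 1: desired track 156.1°; wind correction +6.8° → command heading 162.9°, groundspeed 129.5 kt
Leg 2: desired track 19.8°; wind correction +6.9° → command heading 26.7°, groundspeed 240.4 kt
Leg 3: desired track 321.2°; wind correction -11.0° → command heading 310.2°, groundspeed 231.0 kt
Leg 4: desired track 250.9°; wind correction -17.9° → command heading 233.0°, groundspeed 160.1 kt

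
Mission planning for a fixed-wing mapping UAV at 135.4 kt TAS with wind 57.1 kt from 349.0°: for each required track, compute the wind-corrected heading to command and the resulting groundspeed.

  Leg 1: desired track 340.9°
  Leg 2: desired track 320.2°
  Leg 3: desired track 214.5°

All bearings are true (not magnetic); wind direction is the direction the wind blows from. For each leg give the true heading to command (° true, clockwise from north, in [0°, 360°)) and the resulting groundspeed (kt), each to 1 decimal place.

Leg 1: heading=344.3°, groundspeed=78.6 kt
Leg 2: heading=331.9°, groundspeed=82.5 kt
Leg 3: heading=232.0°, groundspeed=169.2 kt

Leg 1: desired track 340.9°; wind correction +3.4° → command heading 344.3°, groundspeed 78.6 kt
Leg 2: desired track 320.2°; wind correction +11.7° → command heading 331.9°, groundspeed 82.5 kt
Leg 3: desired track 214.5°; wind correction +17.5° → command heading 232.0°, groundspeed 169.2 kt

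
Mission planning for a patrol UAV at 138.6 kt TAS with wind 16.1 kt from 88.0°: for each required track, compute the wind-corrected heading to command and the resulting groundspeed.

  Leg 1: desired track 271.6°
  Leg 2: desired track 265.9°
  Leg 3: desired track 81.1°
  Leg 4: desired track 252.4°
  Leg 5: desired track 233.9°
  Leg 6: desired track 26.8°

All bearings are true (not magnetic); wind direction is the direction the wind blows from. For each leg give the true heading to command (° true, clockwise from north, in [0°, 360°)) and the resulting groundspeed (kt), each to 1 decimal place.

Leg 1: heading=272.0°, groundspeed=154.7 kt
Leg 2: heading=265.7°, groundspeed=154.7 kt
Leg 3: heading=81.9°, groundspeed=122.6 kt
Leg 4: heading=250.6°, groundspeed=154.0 kt
Leg 5: heading=230.2°, groundspeed=151.6 kt
Leg 6: heading=32.6°, groundspeed=130.1 kt

Leg 1: desired track 271.6°; wind correction +0.4° → command heading 272.0°, groundspeed 154.7 kt
Leg 2: desired track 265.9°; wind correction -0.2° → command heading 265.7°, groundspeed 154.7 kt
Leg 3: desired track 81.1°; wind correction +0.8° → command heading 81.9°, groundspeed 122.6 kt
Leg 4: desired track 252.4°; wind correction -1.8° → command heading 250.6°, groundspeed 154.0 kt
Leg 5: desired track 233.9°; wind correction -3.7° → command heading 230.2°, groundspeed 151.6 kt
Leg 6: desired track 26.8°; wind correction +5.8° → command heading 32.6°, groundspeed 130.1 kt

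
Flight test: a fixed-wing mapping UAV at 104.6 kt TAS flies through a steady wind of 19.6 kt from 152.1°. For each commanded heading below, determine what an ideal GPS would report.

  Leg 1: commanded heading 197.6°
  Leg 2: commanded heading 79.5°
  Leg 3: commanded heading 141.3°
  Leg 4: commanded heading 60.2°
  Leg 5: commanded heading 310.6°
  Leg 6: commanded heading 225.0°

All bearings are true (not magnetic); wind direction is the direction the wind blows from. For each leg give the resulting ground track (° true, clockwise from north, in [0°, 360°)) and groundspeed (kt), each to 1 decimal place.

Leg 1: heading 197.6°; drift +8.7° → track 206.3°, groundspeed 91.9 kt
Leg 2: heading 79.5°; drift -10.7° → track 68.8°, groundspeed 100.5 kt
Leg 3: heading 141.3°; drift -2.5° → track 138.8°, groundspeed 85.4 kt
Leg 4: heading 60.2°; drift -10.5° → track 49.7°, groundspeed 107.1 kt
Leg 5: heading 310.6°; drift +3.3° → track 313.9°, groundspeed 123.0 kt
Leg 6: heading 225.0°; drift +10.7° → track 235.7°, groundspeed 100.6 kt

Leg 1: track=206.3°, groundspeed=91.9 kt
Leg 2: track=68.8°, groundspeed=100.5 kt
Leg 3: track=138.8°, groundspeed=85.4 kt
Leg 4: track=49.7°, groundspeed=107.1 kt
Leg 5: track=313.9°, groundspeed=123.0 kt
Leg 6: track=235.7°, groundspeed=100.6 kt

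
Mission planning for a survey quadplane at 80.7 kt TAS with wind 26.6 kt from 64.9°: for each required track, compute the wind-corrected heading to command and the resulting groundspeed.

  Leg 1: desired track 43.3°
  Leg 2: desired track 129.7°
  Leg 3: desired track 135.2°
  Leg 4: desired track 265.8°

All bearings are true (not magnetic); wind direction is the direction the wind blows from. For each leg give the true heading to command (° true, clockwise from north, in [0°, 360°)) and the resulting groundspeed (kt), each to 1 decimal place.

Leg 1: heading=50.3°, groundspeed=55.4 kt
Leg 2: heading=112.3°, groundspeed=65.7 kt
Leg 3: heading=117.1°, groundspeed=67.7 kt
Leg 4: heading=272.6°, groundspeed=105.0 kt

Leg 1: desired track 43.3°; wind correction +7.0° → command heading 50.3°, groundspeed 55.4 kt
Leg 2: desired track 129.7°; wind correction -17.4° → command heading 112.3°, groundspeed 65.7 kt
Leg 3: desired track 135.2°; wind correction -18.1° → command heading 117.1°, groundspeed 67.7 kt
Leg 4: desired track 265.8°; wind correction +6.8° → command heading 272.6°, groundspeed 105.0 kt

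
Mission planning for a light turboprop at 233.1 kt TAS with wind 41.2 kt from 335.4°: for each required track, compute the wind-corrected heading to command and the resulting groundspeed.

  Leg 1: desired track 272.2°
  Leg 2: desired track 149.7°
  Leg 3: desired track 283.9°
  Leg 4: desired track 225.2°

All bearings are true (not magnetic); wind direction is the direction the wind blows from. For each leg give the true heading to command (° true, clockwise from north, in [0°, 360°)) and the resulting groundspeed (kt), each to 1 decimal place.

Leg 1: desired track 272.2°; wind correction +9.1° → command heading 281.3°, groundspeed 211.6 kt
Leg 2: desired track 149.7°; wind correction -1.0° → command heading 148.7°, groundspeed 274.1 kt
Leg 3: desired track 283.9°; wind correction +8.0° → command heading 291.9°, groundspeed 205.2 kt
Leg 4: desired track 225.2°; wind correction +9.5° → command heading 234.7°, groundspeed 244.1 kt

Leg 1: heading=281.3°, groundspeed=211.6 kt
Leg 2: heading=148.7°, groundspeed=274.1 kt
Leg 3: heading=291.9°, groundspeed=205.2 kt
Leg 4: heading=234.7°, groundspeed=244.1 kt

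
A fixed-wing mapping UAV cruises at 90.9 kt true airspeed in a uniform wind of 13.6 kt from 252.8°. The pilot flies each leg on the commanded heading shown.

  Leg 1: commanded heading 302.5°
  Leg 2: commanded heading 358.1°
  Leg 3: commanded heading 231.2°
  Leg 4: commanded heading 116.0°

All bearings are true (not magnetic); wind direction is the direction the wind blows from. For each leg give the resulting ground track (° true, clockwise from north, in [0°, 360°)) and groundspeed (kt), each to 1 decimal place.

Leg 1: heading 302.5°; drift +7.2° → track 309.7°, groundspeed 82.8 kt
Leg 2: heading 358.1°; drift +7.9° → track 6.0°, groundspeed 95.4 kt
Leg 3: heading 231.2°; drift -3.7° → track 227.5°, groundspeed 78.4 kt
Leg 4: heading 116.0°; drift -5.3° → track 110.7°, groundspeed 101.2 kt

Leg 1: track=309.7°, groundspeed=82.8 kt
Leg 2: track=6.0°, groundspeed=95.4 kt
Leg 3: track=227.5°, groundspeed=78.4 kt
Leg 4: track=110.7°, groundspeed=101.2 kt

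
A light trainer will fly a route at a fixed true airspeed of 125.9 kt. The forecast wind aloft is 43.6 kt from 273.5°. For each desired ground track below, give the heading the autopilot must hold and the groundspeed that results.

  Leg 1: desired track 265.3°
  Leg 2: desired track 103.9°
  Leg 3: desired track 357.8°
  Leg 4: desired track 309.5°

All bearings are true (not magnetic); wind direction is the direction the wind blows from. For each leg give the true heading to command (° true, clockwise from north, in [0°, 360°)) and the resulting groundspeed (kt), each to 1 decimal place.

Leg 1: desired track 265.3°; wind correction +2.8° → command heading 268.1°, groundspeed 82.6 kt
Leg 2: desired track 103.9°; wind correction +3.6° → command heading 107.5°, groundspeed 168.5 kt
Leg 3: desired track 357.8°; wind correction -20.2° → command heading 337.6°, groundspeed 113.9 kt
Leg 4: desired track 309.5°; wind correction -11.7° → command heading 297.8°, groundspeed 88.0 kt

Leg 1: heading=268.1°, groundspeed=82.6 kt
Leg 2: heading=107.5°, groundspeed=168.5 kt
Leg 3: heading=337.6°, groundspeed=113.9 kt
Leg 4: heading=297.8°, groundspeed=88.0 kt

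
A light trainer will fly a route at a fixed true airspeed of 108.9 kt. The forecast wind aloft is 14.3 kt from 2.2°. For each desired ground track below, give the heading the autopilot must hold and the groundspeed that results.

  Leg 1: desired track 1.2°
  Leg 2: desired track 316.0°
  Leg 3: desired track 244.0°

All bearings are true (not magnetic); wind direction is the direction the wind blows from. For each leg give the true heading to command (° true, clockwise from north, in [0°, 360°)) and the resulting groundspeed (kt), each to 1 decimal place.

Leg 1: desired track 1.2°; wind correction +0.1° → command heading 1.3°, groundspeed 94.6 kt
Leg 2: desired track 316.0°; wind correction +5.4° → command heading 321.4°, groundspeed 98.5 kt
Leg 3: desired track 244.0°; wind correction +6.6° → command heading 250.6°, groundspeed 114.9 kt

Leg 1: heading=1.3°, groundspeed=94.6 kt
Leg 2: heading=321.4°, groundspeed=98.5 kt
Leg 3: heading=250.6°, groundspeed=114.9 kt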